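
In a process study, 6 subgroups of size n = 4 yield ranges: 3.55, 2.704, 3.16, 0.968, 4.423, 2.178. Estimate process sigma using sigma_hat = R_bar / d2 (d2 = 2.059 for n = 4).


R_bar = (3.55 + 2.704 + 3.16 + 0.968 + 4.423 + 2.178) / 6
R_bar = 16.983 / 6 = 2.8305
sigma_hat = R_bar / d2 = 2.8305 / 2.059 = 1.3747

1.3747


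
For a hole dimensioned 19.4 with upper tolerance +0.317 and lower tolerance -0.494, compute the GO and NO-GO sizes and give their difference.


GO = nominal - lower_tol (smallest hole = maximum material condition)
GO = 19.4 - 0.494 = 18.906
NO-GO = nominal + upper_tol (largest hole = least material condition)
NO-GO = 19.4 + 0.317 = 19.717
spread = NO-GO - GO = 19.717 - 18.906 = 0.8110

0.8110


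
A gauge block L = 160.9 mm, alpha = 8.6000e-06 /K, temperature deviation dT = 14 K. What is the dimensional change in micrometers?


dL = L * alpha * dT
= 160.9 * 8.6000e-06 * 14
= 0.0193724 mm
dL_um = 0.0193724 * 1000 = 19.3724 um

19.3724


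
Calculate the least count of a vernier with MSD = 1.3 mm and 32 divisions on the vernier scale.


LC = MSD / n_div
= 1.3 / 32
= 0.0406

0.0406


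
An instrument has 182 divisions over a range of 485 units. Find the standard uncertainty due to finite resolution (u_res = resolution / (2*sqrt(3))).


resolution = range / divisions
resolution = 485 / 182 = 2.6648352
u_res = resolution / (2*sqrt(3))
u_res = 2.6648352 / 3.4641016
u_res = 0.7693

0.7693


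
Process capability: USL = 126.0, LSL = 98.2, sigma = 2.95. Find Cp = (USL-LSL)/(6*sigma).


Cp = (USL - LSL) / (6 * sigma)
= (126.0 - 98.2) / (6 * 2.95)
= 27.8000 / 17.7000
= 1.5706

1.5706


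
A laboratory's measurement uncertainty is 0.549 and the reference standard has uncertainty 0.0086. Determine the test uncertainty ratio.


TUR = u_lab / u_ref
= 0.549 / 0.0086
= 63.8372

63.8372


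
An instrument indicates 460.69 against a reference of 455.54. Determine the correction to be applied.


Correction = standard - reading
= 455.54 - 460.69
= -5.1500

-5.1500


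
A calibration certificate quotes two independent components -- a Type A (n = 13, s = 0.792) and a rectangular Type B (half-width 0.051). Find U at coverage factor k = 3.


u_A = s / sqrt(n) = 0.792 / sqrt(13) = 0.21966128
u_B = half_width / sqrt(3) = 0.051 / sqrt(3) = 0.029444864
uc = sqrt(u_A^2 + u_B^2) = sqrt(0.21966128^2 + 0.029444864^2) = 0.22162599
U = k * uc = 3 * 0.22162599
U = 0.6649

0.6649


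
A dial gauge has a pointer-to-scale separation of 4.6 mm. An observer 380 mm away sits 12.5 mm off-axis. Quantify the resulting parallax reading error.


error = h * offset / d
= 4.6 * 12.5 / 380
= 0.1513

0.1513


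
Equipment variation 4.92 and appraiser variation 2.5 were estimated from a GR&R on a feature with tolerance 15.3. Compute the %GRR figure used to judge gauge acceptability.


GRR = sqrt(EV^2 + AV^2) = sqrt(4.92^2 + 2.5^2) = 5.5187317
%GRR = GRR / tol * 100 = 5.5187317 / 15.3 * 100
%GRR = 36.0701

36.0701


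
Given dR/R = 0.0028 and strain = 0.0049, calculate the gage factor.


GF = (dR/R) / epsilon
= 0.0028 / 0.0049
= 0.5714

0.5714


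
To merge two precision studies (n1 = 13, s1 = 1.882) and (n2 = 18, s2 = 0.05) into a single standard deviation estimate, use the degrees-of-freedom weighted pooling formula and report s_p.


s_p = sqrt(((n1-1)*s1^2 + (n2-1)*s2^2) / (n1+n2-2))
numerator = (13-1)*1.882^2 + (18-1)*0.05^2 = 42.503088 + 0.0425 = 42.545588
denominator = 13 + 18 - 2 = 29
s_p^2 = 42.545588 / 29 = 1.4670892
s_p = sqrt(1.4670892) = 1.2112

1.2112


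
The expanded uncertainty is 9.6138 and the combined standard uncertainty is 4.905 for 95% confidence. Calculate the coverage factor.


k = U / uc
k = 9.6138 / 4.905
k = 1.96

1.96


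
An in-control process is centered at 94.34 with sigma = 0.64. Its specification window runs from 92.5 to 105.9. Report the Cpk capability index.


Cpu = (USL - mean) / (3*sigma) = (105.9 - 94.34) / (3*0.64) = 6.0208
Cpl = (mean - LSL) / (3*sigma) = (94.34 - 92.5) / (3*0.64) = 0.9583
Cpk = min(Cpu, Cpl) = 0.9583

0.9583


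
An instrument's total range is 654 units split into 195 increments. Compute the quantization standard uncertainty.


resolution = range / divisions
resolution = 654 / 195 = 3.3538462
u_res = resolution / (2*sqrt(3))
u_res = 3.3538462 / 3.4641016
u_res = 0.9682

0.9682


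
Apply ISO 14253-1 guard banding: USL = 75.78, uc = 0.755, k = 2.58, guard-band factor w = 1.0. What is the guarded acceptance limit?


U = k * uc = 2.58 * 0.755 = 1.9479
guard band g = w * U = 1.0 * 1.9479 = 1.9479
AL = USL - g = 75.78 - 1.9479
AL = 73.8321

73.8321


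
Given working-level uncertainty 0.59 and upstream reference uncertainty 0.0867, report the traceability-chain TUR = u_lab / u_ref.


TUR = u_lab / u_ref
= 0.59 / 0.0867
= 6.8051

6.8051


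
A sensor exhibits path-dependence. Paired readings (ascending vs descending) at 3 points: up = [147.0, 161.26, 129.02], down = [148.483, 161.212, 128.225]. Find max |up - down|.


|147.0 - 148.483| = 1.4830
|161.26 - 161.212| = 0.0480
|129.02 - 128.225| = 0.7950
hysteresis = max(diffs) = 1.4830

1.4830


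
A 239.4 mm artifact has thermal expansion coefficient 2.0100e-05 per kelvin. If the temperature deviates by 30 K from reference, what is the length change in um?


dL = L * alpha * dT
= 239.4 * 2.0100e-05 * 30
= 0.1443582 mm
dL_um = 0.1443582 * 1000 = 144.3582 um

144.3582


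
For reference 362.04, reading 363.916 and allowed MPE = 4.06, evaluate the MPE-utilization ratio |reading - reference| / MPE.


e = indication - reference = 363.916 - 362.04 = 1.8760
|e| = 1.8760
ratio = |e| / MPE = 1.8760 / 4.06
ratio = 0.4621

0.4621


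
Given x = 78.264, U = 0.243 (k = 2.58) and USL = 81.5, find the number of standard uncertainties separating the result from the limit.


u = U / k = 0.243 / 2.58 = 0.094186047
margin = |USL - x| = |81.5 - 78.264| = 3.236
z = margin / u = 3.236 / 0.094186047
z = 34.3575

34.3575


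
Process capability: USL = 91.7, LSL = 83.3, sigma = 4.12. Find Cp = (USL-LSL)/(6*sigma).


Cp = (USL - LSL) / (6 * sigma)
= (91.7 - 83.3) / (6 * 4.12)
= 8.4000 / 24.7200
= 0.3398

0.3398


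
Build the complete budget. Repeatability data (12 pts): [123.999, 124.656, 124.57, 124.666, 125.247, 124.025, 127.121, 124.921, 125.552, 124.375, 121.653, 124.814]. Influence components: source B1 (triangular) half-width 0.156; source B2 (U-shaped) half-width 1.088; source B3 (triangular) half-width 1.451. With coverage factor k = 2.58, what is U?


mean = (123.999 + 124.656 + 124.57 + 124.666 + 125.247 + 124.025 + 127.121 + 124.921 + 125.552 + 124.375 + 121.653 + 124.814) / 12 = 124.63325
s = sqrt(sum((x - mean)^2)/(n-1)) = 1.2523279
u_A = s / sqrt(n) = 1.2523279 / sqrt(12) = 0.36151593
u_B1 = 0.156 / sqrt(6) = 0.063686733
u_B2 = 1.088 / sqrt(2) = 0.76933218
u_B3 = 1.451 / sqrt(6) = 0.59236827
uc = sqrt(0.36151593^2 + 0.063686733^2 + 0.76933218^2 + 0.59236827^2) = 1.0380375
U = k * uc = 2.58 * 1.0380375
U = 2.6781

2.6781


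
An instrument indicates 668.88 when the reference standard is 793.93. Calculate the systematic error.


Systematic error = measured - true
= 668.88 - 793.93
= -125.0500

-125.0500


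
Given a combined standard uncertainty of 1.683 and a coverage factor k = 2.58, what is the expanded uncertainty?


U = k * uc
U = 2.58 * 1.683
U = 4.3421

4.3421


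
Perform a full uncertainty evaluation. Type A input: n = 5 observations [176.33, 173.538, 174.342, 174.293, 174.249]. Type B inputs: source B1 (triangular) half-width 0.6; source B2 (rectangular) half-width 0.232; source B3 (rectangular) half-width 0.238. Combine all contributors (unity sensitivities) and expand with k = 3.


mean = (176.33 + 173.538 + 174.342 + 174.293 + 174.249) / 5 = 174.5504
s = sqrt(sum((x - mean)^2)/(n-1)) = 1.0479095
u_A = s / sqrt(n) = 1.0479095 / sqrt(5) = 0.46863938
u_B1 = 0.6 / sqrt(6) = 0.24494897
u_B2 = 0.232 / sqrt(3) = 0.13394526
u_B3 = 0.238 / sqrt(3) = 0.13740936
uc = sqrt(0.46863938^2 + 0.24494897^2 + 0.13394526^2 + 0.13740936^2) = 0.56253492
U = k * uc = 3 * 0.56253492
U = 1.6876

1.6876


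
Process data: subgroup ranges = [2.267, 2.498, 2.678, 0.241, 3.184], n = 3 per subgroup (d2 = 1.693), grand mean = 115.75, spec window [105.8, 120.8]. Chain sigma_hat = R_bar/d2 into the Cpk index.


R_bar = (2.267 + 2.498 + 2.678 + 0.241 + 3.184) / 5 = 2.1736
sigma = R_bar / d2 = 2.1736 / 1.693 = 1.2838748
Cp = (USL - LSL)/(6*sigma) = (120.8 - 105.8)/(6*1.2838748) = 1.9472
Cpu = (120.8 - 115.75)/(3*1.2838748) = 1.3111
Cpl = (115.75 - 105.8)/(3*1.2838748) = 2.5833
Cpk = min(Cpu, Cpl) = 1.3111

1.3111


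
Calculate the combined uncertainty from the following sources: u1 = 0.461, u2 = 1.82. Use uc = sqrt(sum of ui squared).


uc = sqrt(0.461^2 + 1.82^2)
uc = sqrt(3.524921)
uc = 1.8775

1.8775


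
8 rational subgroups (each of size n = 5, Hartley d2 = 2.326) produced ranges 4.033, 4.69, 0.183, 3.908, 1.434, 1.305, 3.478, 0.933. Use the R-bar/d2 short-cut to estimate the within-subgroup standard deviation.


R_bar = (4.033 + 4.69 + 0.183 + 3.908 + 1.434 + 1.305 + 3.478 + 0.933) / 8
R_bar = 19.964 / 8 = 2.4955
sigma_hat = R_bar / d2 = 2.4955 / 2.326 = 1.0729

1.0729


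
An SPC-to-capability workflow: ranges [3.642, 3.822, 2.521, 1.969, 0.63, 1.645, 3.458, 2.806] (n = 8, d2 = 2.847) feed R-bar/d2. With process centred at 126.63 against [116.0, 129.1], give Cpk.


R_bar = (3.642 + 3.822 + 2.521 + 1.969 + 0.63 + 1.645 + 3.458 + 2.806) / 8 = 2.561625
sigma = R_bar / d2 = 2.561625 / 2.847 = 0.89976291
Cp = (USL - LSL)/(6*sigma) = (129.1 - 116.0)/(6*0.89976291) = 2.4266
Cpu = (129.1 - 126.63)/(3*0.89976291) = 0.9151
Cpl = (126.63 - 116.0)/(3*0.89976291) = 3.9381
Cpk = min(Cpu, Cpl) = 0.9151

0.9151


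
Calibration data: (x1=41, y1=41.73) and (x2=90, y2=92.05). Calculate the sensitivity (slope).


slope = (y2 - y1) / (x2 - x1)
= (92.05 - 41.73) / (90 - 41)
= 50.3200 / 49
= 1.0269

1.0269


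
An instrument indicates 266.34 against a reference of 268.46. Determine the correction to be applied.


Correction = standard - reading
= 268.46 - 266.34
= 2.1200

2.1200


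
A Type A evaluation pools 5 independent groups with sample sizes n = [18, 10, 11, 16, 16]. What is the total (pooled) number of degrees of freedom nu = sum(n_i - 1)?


nu = sum_i (n_i - 1)
nu = ((18 - 1) + (10 - 1) + (11 - 1) + (16 - 1) + (16 - 1))
nu = 17 + 9 + 10 + 15 + 15
nu = 66

66


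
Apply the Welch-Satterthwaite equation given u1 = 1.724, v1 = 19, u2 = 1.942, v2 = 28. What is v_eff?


uc = sqrt(u1^2 + u2^2) = sqrt(1.724^2 + 1.942^2) = 2.5968327
v_eff = uc^4 / (u1^4/v1 + u2^4/v2)
= 2.5968327^4 / (1.724^4/19 + 1.942^4/28)
= 45.475333 / 0.97290937
v_eff = 46.7416

46.7416


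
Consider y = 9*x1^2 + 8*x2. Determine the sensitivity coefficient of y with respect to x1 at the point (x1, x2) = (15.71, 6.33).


y = 9*x1^2 + 8*x2
dy/dx1 = 2*9*x1
Evaluate at x1 = 15.71: c1 = 18 * 15.71
c1 = 282.7800

282.7800


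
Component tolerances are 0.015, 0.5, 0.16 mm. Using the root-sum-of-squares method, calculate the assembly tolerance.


RSS = sqrt(0.015^2 + 0.5^2 + 0.16^2)
= sqrt(0.275825)
= 0.5252

0.5252


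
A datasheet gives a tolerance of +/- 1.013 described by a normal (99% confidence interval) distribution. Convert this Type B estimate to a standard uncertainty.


u_B = half_width / 2.576
u_B = 1.013 / 2.576
u_B = 0.3932

0.3932


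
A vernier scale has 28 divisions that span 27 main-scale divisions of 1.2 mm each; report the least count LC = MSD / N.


LC = MSD / n_div
= 1.2 / 28
= 0.0429

0.0429


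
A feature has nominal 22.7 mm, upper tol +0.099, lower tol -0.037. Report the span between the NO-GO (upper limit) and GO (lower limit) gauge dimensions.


GO = nominal - lower_tol (smallest hole = maximum material condition)
GO = 22.7 - 0.037 = 22.663
NO-GO = nominal + upper_tol (largest hole = least material condition)
NO-GO = 22.7 + 0.099 = 22.799
spread = NO-GO - GO = 22.799 - 22.663 = 0.1360

0.1360


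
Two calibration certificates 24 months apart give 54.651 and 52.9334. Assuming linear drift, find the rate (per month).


rate = (v2 - v1) / months
= (52.9334 - 54.651) / 24
= -1.7176 / 24
= -0.0716

-0.0716


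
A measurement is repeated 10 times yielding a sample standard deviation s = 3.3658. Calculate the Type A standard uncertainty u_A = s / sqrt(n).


u_A = s / sqrt(n)
u_A = 3.3658 / sqrt(10)
u_A = 3.3658 / 3.1622777
u_A = 1.0644

1.0644


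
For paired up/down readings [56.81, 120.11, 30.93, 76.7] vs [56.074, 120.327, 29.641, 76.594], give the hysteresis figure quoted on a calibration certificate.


|56.81 - 56.074| = 0.7360
|120.11 - 120.327| = 0.2170
|30.93 - 29.641| = 1.2890
|76.7 - 76.594| = 0.1060
hysteresis = max(diffs) = 1.2890

1.2890


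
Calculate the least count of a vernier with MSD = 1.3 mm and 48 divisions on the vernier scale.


LC = MSD / n_div
= 1.3 / 48
= 0.0271

0.0271


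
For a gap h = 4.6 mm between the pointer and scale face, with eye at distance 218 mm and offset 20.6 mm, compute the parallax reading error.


error = h * offset / d
= 4.6 * 20.6 / 218
= 0.4347

0.4347


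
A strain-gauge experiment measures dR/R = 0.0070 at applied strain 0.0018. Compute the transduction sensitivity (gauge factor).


GF = (dR/R) / epsilon
= 0.0070 / 0.0018
= 3.8889

3.8889


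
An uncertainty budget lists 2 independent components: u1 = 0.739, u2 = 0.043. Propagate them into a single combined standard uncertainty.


uc = sqrt(0.739^2 + 0.043^2)
uc = sqrt(0.54797)
uc = 0.7402

0.7402


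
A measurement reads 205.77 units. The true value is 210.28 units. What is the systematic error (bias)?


Systematic error = measured - true
= 205.77 - 210.28
= -4.5100

-4.5100


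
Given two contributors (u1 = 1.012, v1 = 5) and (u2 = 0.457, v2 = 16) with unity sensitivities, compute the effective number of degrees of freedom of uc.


uc = sqrt(u1^2 + u2^2) = sqrt(1.012^2 + 0.457^2) = 1.1104022
v_eff = uc^4 / (u1^4/v1 + u2^4/v2)
= 1.1104022^4 / (1.012^4/5 + 0.457^4/16)
= 1.5202719 / 0.21250031
v_eff = 7.1542

7.1542


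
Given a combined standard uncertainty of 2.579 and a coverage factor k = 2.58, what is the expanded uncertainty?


U = k * uc
U = 2.58 * 2.579
U = 6.6538

6.6538


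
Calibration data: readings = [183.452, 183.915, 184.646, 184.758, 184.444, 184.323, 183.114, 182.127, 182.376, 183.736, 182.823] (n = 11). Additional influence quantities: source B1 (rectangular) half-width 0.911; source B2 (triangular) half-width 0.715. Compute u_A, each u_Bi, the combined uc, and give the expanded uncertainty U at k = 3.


mean = (183.452 + 183.915 + 184.646 + 184.758 + 184.444 + 184.323 + 183.114 + 182.127 + 182.376 + 183.736 + 182.823) / 11 = 183.6103636
s = sqrt(sum((x - mean)^2)/(n-1)) = 0.911944
u_A = s / sqrt(n) = 0.911944 / sqrt(11) = 0.27496146
u_B1 = 0.911 / sqrt(3) = 0.5259661
u_B2 = 0.715 / sqrt(6) = 0.29189753
uc = sqrt(0.27496146^2 + 0.5259661^2 + 0.29189753^2) = 0.66139875
U = k * uc = 3 * 0.66139875
U = 1.9842

1.9842


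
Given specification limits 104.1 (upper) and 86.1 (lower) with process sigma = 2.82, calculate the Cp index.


Cp = (USL - LSL) / (6 * sigma)
= (104.1 - 86.1) / (6 * 2.82)
= 18.0000 / 16.9200
= 1.0638

1.0638


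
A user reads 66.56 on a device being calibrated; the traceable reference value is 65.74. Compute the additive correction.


Correction = standard - reading
= 65.74 - 66.56
= -0.8200

-0.8200


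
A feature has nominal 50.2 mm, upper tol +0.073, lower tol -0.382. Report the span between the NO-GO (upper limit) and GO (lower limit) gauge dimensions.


GO = nominal - lower_tol (smallest hole = maximum material condition)
GO = 50.2 - 0.382 = 49.818
NO-GO = nominal + upper_tol (largest hole = least material condition)
NO-GO = 50.2 + 0.073 = 50.273
spread = NO-GO - GO = 50.273 - 49.818 = 0.4550

0.4550


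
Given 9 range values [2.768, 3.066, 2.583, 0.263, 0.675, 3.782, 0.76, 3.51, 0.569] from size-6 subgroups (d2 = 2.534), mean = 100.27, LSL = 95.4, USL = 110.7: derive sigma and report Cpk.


R_bar = (2.768 + 3.066 + 2.583 + 0.263 + 0.675 + 3.782 + 0.76 + 3.51 + 0.569) / 9 = 1.9973333
sigma = R_bar / d2 = 1.9973333 / 2.534 = 0.78821361
Cp = (USL - LSL)/(6*sigma) = (110.7 - 95.4)/(6*0.78821361) = 3.2352
Cpu = (110.7 - 100.27)/(3*0.78821361) = 4.4108
Cpl = (100.27 - 95.4)/(3*0.78821361) = 2.0595
Cpk = min(Cpu, Cpl) = 2.0595

2.0595


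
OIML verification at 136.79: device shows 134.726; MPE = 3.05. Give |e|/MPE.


e = indication - reference = 134.726 - 136.79 = -2.0640
|e| = 2.0640
ratio = |e| / MPE = 2.0640 / 3.05
ratio = 0.6767

0.6767


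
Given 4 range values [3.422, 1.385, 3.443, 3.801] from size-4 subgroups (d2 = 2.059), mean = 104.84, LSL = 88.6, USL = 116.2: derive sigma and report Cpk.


R_bar = (3.422 + 1.385 + 3.443 + 3.801) / 4 = 3.01275
sigma = R_bar / d2 = 3.01275 / 2.059 = 1.4632103
Cp = (USL - LSL)/(6*sigma) = (116.2 - 88.6)/(6*1.4632103) = 3.1438
Cpu = (116.2 - 104.84)/(3*1.4632103) = 2.5879
Cpl = (104.84 - 88.6)/(3*1.4632103) = 3.6996
Cpk = min(Cpu, Cpl) = 2.5879

2.5879


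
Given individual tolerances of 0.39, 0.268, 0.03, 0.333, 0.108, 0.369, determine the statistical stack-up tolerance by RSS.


RSS = sqrt(0.39^2 + 0.268^2 + 0.03^2 + 0.333^2 + 0.108^2 + 0.369^2)
= sqrt(0.483538)
= 0.6954

0.6954


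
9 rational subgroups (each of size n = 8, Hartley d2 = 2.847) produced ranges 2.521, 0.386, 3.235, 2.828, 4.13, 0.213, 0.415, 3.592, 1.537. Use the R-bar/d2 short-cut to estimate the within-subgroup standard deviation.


R_bar = (2.521 + 0.386 + 3.235 + 2.828 + 4.13 + 0.213 + 0.415 + 3.592 + 1.537) / 9
R_bar = 18.857 / 9 = 2.0952222
sigma_hat = R_bar / d2 = 2.0952222 / 2.847 = 0.7359

0.7359


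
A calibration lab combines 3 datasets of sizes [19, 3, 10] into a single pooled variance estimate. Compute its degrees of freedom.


nu = sum_i (n_i - 1)
nu = ((19 - 1) + (3 - 1) + (10 - 1))
nu = 18 + 2 + 9
nu = 29

29


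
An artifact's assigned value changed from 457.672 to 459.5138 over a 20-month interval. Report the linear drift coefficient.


rate = (v2 - v1) / months
= (459.5138 - 457.672) / 20
= 1.8418 / 20
= 0.0921

0.0921


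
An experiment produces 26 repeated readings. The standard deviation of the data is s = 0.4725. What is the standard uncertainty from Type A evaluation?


u_A = s / sqrt(n)
u_A = 0.4725 / sqrt(26)
u_A = 0.4725 / 5.0990195
u_A = 0.0927

0.0927


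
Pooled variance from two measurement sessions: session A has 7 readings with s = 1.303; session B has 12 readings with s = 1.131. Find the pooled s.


s_p = sqrt(((n1-1)*s1^2 + (n2-1)*s2^2) / (n1+n2-2))
numerator = (7-1)*1.303^2 + (12-1)*1.131^2 = 10.186854 + 14.070771 = 24.257625
denominator = 7 + 12 - 2 = 17
s_p^2 = 24.257625 / 17 = 1.4269191
s_p = sqrt(1.4269191) = 1.1945

1.1945


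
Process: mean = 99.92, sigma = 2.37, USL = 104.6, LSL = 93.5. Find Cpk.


Cpu = (USL - mean) / (3*sigma) = (104.6 - 99.92) / (3*2.37) = 0.6582
Cpl = (mean - LSL) / (3*sigma) = (99.92 - 93.5) / (3*2.37) = 0.9030
Cpk = min(Cpu, Cpl) = 0.6582

0.6582


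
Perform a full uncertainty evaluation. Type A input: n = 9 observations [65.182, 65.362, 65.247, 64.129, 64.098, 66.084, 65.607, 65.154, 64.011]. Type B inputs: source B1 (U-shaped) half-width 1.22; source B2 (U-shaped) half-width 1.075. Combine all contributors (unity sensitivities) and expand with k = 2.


mean = (65.182 + 65.362 + 65.247 + 64.129 + 64.098 + 66.084 + 65.607 + 65.154 + 64.011) / 9 = 64.986
s = sqrt(sum((x - mean)^2)/(n-1)) = 0.73663084
u_A = s / sqrt(n) = 0.73663084 / sqrt(9) = 0.24554361
u_B1 = 1.22 / sqrt(2) = 0.86267027
u_B2 = 1.075 / sqrt(2) = 0.76013979
uc = sqrt(0.24554361^2 + 0.86267027^2 + 0.76013979^2) = 1.1757143
U = k * uc = 2 * 1.1757143
U = 2.3514

2.3514


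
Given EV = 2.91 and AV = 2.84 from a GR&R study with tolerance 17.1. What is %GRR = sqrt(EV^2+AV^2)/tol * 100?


GRR = sqrt(EV^2 + AV^2) = sqrt(2.91^2 + 2.84^2) = 4.0661653
%GRR = GRR / tol * 100 = 4.0661653 / 17.1 * 100
%GRR = 23.7787

23.7787


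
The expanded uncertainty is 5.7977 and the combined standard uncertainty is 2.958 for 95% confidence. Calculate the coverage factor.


k = U / uc
k = 5.7977 / 2.958
k = 1.96

1.96


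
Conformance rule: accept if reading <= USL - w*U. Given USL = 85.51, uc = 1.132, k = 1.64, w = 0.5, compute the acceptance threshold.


U = k * uc = 1.64 * 1.132 = 1.85648
guard band g = w * U = 0.5 * 1.85648 = 0.92824
AL = USL - g = 85.51 - 0.92824
AL = 84.5818

84.5818


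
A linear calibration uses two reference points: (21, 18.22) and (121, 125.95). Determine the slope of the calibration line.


slope = (y2 - y1) / (x2 - x1)
= (125.95 - 18.22) / (121 - 21)
= 107.7300 / 100
= 1.0773

1.0773


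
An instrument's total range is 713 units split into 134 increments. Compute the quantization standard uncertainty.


resolution = range / divisions
resolution = 713 / 134 = 5.3208955
u_res = resolution / (2*sqrt(3))
u_res = 5.3208955 / 3.4641016
u_res = 1.5360

1.5360


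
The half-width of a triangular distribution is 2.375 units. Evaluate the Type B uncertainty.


u_B = half_width / sqrt(6)
u_B = 2.375 / 2.4494897
u_B = 0.9696

0.9696


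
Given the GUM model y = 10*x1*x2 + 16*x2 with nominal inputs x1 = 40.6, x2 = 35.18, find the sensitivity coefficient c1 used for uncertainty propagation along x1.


y = 10*x1*x2 + 16*x2
dy/dx1 = 10*x2
Evaluate at x2 = 35.18: c1 = 10 * 35.18
c1 = 351.8000

351.8000


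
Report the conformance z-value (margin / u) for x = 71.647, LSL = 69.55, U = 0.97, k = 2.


u = U / k = 0.97 / 2 = 0.485
margin = |LSL - x| = |69.55 - 71.647| = 2.097
z = margin / u = 2.097 / 0.485
z = 4.3237

4.3237


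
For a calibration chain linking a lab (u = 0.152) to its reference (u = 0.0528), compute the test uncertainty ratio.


TUR = u_lab / u_ref
= 0.152 / 0.0528
= 2.8788

2.8788


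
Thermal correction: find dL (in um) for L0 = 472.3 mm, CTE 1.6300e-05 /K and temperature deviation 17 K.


dL = L * alpha * dT
= 472.3 * 1.6300e-05 * 17
= 0.1308743 mm
dL_um = 0.1308743 * 1000 = 130.8743 um

130.8743


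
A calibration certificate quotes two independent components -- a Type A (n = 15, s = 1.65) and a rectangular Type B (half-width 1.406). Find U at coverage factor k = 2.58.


u_A = s / sqrt(n) = 1.65 / sqrt(15) = 0.42602817
u_B = half_width / sqrt(3) = 1.406 / sqrt(3) = 0.81175448
uc = sqrt(u_A^2 + u_B^2) = sqrt(0.42602817^2 + 0.81175448^2) = 0.91675806
U = k * uc = 2.58 * 0.91675806
U = 2.3652

2.3652


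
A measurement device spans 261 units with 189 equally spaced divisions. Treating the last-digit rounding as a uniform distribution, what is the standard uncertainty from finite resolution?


resolution = range / divisions
resolution = 261 / 189 = 1.3809524
u_res = resolution / (2*sqrt(3))
u_res = 1.3809524 / 3.4641016
u_res = 0.3986

0.3986


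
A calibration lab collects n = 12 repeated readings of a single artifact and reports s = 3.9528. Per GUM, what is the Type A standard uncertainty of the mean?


u_A = s / sqrt(n)
u_A = 3.9528 / sqrt(12)
u_A = 3.9528 / 3.4641016
u_A = 1.1411

1.1411


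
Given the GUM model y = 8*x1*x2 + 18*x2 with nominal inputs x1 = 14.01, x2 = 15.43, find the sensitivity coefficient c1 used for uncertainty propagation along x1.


y = 8*x1*x2 + 18*x2
dy/dx1 = 8*x2
Evaluate at x2 = 15.43: c1 = 8 * 15.43
c1 = 123.4400

123.4400


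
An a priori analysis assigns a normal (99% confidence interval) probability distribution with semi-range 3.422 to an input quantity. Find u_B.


u_B = half_width / 2.576
u_B = 3.422 / 2.576
u_B = 1.3284

1.3284


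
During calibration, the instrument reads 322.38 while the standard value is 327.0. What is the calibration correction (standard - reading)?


Correction = standard - reading
= 327.0 - 322.38
= 4.6200

4.6200


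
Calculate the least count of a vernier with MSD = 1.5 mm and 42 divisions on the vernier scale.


LC = MSD / n_div
= 1.5 / 42
= 0.0357

0.0357


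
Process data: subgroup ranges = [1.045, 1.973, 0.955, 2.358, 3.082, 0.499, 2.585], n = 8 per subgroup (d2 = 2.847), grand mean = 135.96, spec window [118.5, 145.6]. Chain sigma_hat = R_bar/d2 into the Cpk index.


R_bar = (1.045 + 1.973 + 0.955 + 2.358 + 3.082 + 0.499 + 2.585) / 7 = 1.7852857
sigma = R_bar / d2 = 1.7852857 / 2.847 = 0.62707612
Cp = (USL - LSL)/(6*sigma) = (145.6 - 118.5)/(6*0.62707612) = 7.2027
Cpu = (145.6 - 135.96)/(3*0.62707612) = 5.1243
Cpl = (135.96 - 118.5)/(3*0.62707612) = 9.2812
Cpk = min(Cpu, Cpl) = 5.1243

5.1243


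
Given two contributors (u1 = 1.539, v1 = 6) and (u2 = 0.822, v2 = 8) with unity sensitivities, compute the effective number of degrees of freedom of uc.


uc = sqrt(u1^2 + u2^2) = sqrt(1.539^2 + 0.822^2) = 1.744765
v_eff = uc^4 / (u1^4/v1 + u2^4/v2)
= 1.744765^4 / (1.539^4/6 + 0.822^4/8)
= 9.2671835 / 0.99205056
v_eff = 9.3414

9.3414


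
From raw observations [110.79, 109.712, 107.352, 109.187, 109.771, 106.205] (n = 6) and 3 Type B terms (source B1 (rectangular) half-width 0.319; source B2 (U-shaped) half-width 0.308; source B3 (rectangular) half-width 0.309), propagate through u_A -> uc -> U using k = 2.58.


mean = (110.79 + 109.712 + 107.352 + 109.187 + 109.771 + 106.205) / 6 = 108.8361667
s = sqrt(sum((x - mean)^2)/(n-1)) = 1.7150705
u_A = s / sqrt(n) = 1.7150705 / sqrt(6) = 0.7001746
u_B1 = 0.319 / sqrt(3) = 0.18417474
u_B2 = 0.308 / sqrt(2) = 0.21778889
u_B3 = 0.309 / sqrt(3) = 0.17840123
uc = sqrt(0.7001746^2 + 0.18417474^2 + 0.21778889^2 + 0.17840123^2) = 0.77680358
U = k * uc = 2.58 * 0.77680358
U = 2.0042

2.0042


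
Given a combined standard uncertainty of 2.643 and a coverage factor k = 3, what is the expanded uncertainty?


U = k * uc
U = 3 * 2.643
U = 7.9290

7.9290


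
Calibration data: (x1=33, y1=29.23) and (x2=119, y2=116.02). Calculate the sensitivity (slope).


slope = (y2 - y1) / (x2 - x1)
= (116.02 - 29.23) / (119 - 33)
= 86.7900 / 86
= 1.0092

1.0092


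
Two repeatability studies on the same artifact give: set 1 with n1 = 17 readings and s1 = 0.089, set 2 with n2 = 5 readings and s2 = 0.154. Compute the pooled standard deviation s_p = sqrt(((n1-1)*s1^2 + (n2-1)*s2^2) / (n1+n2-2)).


s_p = sqrt(((n1-1)*s1^2 + (n2-1)*s2^2) / (n1+n2-2))
numerator = (17-1)*0.089^2 + (5-1)*0.154^2 = 0.126736 + 0.094864 = 0.2216
denominator = 17 + 5 - 2 = 20
s_p^2 = 0.2216 / 20 = 0.01108
s_p = sqrt(0.01108) = 0.1053

0.1053


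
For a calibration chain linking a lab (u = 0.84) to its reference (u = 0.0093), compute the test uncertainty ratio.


TUR = u_lab / u_ref
= 0.84 / 0.0093
= 90.3226

90.3226


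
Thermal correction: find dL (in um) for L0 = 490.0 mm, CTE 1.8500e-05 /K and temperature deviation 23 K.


dL = L * alpha * dT
= 490.0 * 1.8500e-05 * 23
= 0.2084950 mm
dL_um = 0.2084950 * 1000 = 208.4950 um

208.4950


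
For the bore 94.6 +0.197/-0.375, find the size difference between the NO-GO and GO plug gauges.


GO = nominal - lower_tol (smallest hole = maximum material condition)
GO = 94.6 - 0.375 = 94.225
NO-GO = nominal + upper_tol (largest hole = least material condition)
NO-GO = 94.6 + 0.197 = 94.797
spread = NO-GO - GO = 94.797 - 94.225 = 0.5720

0.5720


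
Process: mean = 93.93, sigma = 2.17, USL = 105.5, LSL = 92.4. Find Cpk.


Cpu = (USL - mean) / (3*sigma) = (105.5 - 93.93) / (3*2.17) = 1.7773
Cpl = (mean - LSL) / (3*sigma) = (93.93 - 92.4) / (3*2.17) = 0.2350
Cpk = min(Cpu, Cpl) = 0.2350

0.2350


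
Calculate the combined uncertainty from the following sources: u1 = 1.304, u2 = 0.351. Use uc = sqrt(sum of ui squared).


uc = sqrt(1.304^2 + 0.351^2)
uc = sqrt(1.823617)
uc = 1.3504

1.3504


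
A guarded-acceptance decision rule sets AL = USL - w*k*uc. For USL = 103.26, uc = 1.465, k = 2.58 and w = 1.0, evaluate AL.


U = k * uc = 2.58 * 1.465 = 3.7797
guard band g = w * U = 1.0 * 3.7797 = 3.7797
AL = USL - g = 103.26 - 3.7797
AL = 99.4803

99.4803


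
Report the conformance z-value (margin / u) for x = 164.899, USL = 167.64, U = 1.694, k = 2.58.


u = U / k = 1.694 / 2.58 = 0.65658915
margin = |USL - x| = |167.64 - 164.899| = 2.741
z = margin / u = 2.741 / 0.65658915
z = 4.1746

4.1746


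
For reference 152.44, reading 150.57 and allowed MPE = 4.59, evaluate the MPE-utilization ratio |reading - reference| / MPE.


e = indication - reference = 150.57 - 152.44 = -1.8700
|e| = 1.8700
ratio = |e| / MPE = 1.8700 / 4.59
ratio = 0.4074

0.4074


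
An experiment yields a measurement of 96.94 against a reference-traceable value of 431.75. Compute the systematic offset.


Systematic error = measured - true
= 96.94 - 431.75
= -334.8100

-334.8100


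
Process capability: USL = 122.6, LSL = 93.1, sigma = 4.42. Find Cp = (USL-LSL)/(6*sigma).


Cp = (USL - LSL) / (6 * sigma)
= (122.6 - 93.1) / (6 * 4.42)
= 29.5000 / 26.5200
= 1.1124

1.1124


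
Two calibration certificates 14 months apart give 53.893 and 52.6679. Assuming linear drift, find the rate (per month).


rate = (v2 - v1) / months
= (52.6679 - 53.893) / 14
= -1.2251 / 14
= -0.0875

-0.0875


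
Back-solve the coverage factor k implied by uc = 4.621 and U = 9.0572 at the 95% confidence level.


k = U / uc
k = 9.0572 / 4.621
k = 1.96

1.96


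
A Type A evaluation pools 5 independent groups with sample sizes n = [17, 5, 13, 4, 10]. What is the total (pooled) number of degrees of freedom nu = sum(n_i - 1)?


nu = sum_i (n_i - 1)
nu = ((17 - 1) + (5 - 1) + (13 - 1) + (4 - 1) + (10 - 1))
nu = 16 + 4 + 12 + 3 + 9
nu = 44

44


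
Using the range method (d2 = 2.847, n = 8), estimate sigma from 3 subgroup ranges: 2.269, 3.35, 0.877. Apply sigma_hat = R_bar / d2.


R_bar = (2.269 + 3.35 + 0.877) / 3
R_bar = 6.496 / 3 = 2.1653333
sigma_hat = R_bar / d2 = 2.1653333 / 2.847 = 0.7606

0.7606


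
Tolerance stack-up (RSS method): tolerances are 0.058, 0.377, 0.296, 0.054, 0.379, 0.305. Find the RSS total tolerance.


RSS = sqrt(0.058^2 + 0.377^2 + 0.296^2 + 0.054^2 + 0.379^2 + 0.305^2)
= sqrt(0.472691)
= 0.6875

0.6875


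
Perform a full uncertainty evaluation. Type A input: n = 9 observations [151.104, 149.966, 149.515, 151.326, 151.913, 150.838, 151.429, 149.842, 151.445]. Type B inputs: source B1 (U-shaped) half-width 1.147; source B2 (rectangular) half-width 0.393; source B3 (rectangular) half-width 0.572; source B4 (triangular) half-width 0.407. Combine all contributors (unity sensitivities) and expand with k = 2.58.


mean = (151.104 + 149.966 + 149.515 + 151.326 + 151.913 + 150.838 + 151.429 + 149.842 + 151.445) / 9 = 150.8197778
s = sqrt(sum((x - mean)^2)/(n-1)) = 0.84276298
u_A = s / sqrt(n) = 0.84276298 / sqrt(9) = 0.28092099
u_B1 = 1.147 / sqrt(2) = 0.81105148
u_B2 = 0.393 / sqrt(3) = 0.22689866
u_B3 = 0.572 / sqrt(3) = 0.33024435
u_B4 = 0.407 / sqrt(6) = 0.16615705
uc = sqrt(0.28092099^2 + 0.81105148^2 + 0.22689866^2 + 0.33024435^2 + 0.16615705^2) = 0.96170349
U = k * uc = 2.58 * 0.96170349
U = 2.4812

2.4812


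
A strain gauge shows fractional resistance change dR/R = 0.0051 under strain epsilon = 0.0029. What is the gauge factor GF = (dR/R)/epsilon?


GF = (dR/R) / epsilon
= 0.0051 / 0.0029
= 1.7586

1.7586


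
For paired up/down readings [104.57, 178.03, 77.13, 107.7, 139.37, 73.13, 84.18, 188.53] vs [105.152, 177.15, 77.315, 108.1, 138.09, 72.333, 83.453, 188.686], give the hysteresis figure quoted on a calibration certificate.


|104.57 - 105.152| = 0.5820
|178.03 - 177.15| = 0.8800
|77.13 - 77.315| = 0.1850
|107.7 - 108.1| = 0.4000
|139.37 - 138.09| = 1.2800
|73.13 - 72.333| = 0.7970
|84.18 - 83.453| = 0.7270
|188.53 - 188.686| = 0.1560
hysteresis = max(diffs) = 1.2800

1.2800


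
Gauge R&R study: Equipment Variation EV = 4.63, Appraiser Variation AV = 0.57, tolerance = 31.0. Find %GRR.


GRR = sqrt(EV^2 + AV^2) = sqrt(4.63^2 + 0.57^2) = 4.6649544
%GRR = GRR / tol * 100 = 4.6649544 / 31.0 * 100
%GRR = 15.0482

15.0482


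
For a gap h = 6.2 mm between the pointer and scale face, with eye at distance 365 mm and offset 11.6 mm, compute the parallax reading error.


error = h * offset / d
= 6.2 * 11.6 / 365
= 0.1970

0.1970


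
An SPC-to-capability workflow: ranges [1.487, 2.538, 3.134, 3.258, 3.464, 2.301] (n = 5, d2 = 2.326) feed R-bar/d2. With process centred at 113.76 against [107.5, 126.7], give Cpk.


R_bar = (1.487 + 2.538 + 3.134 + 3.258 + 3.464 + 2.301) / 6 = 2.697
sigma = R_bar / d2 = 2.697 / 2.326 = 1.1595013
Cp = (USL - LSL)/(6*sigma) = (126.7 - 107.5)/(6*1.1595013) = 2.7598
Cpu = (126.7 - 113.76)/(3*1.1595013) = 3.7200
Cpl = (113.76 - 107.5)/(3*1.1595013) = 1.7996
Cpk = min(Cpu, Cpl) = 1.7996

1.7996


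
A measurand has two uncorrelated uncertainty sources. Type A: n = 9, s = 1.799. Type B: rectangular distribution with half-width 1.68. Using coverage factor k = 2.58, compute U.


u_A = s / sqrt(n) = 1.799 / sqrt(9) = 0.59966667
u_B = half_width / sqrt(3) = 1.68 / sqrt(3) = 0.96994845
uc = sqrt(u_A^2 + u_B^2) = sqrt(0.59966667^2 + 0.96994845^2) = 1.1403509
U = k * uc = 2.58 * 1.1403509
U = 2.9421

2.9421


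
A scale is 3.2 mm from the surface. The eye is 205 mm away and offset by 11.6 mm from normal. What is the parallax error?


error = h * offset / d
= 3.2 * 11.6 / 205
= 0.1811

0.1811


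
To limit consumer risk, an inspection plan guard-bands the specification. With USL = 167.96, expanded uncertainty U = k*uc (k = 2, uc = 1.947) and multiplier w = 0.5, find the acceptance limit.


U = k * uc = 2 * 1.947 = 3.894
guard band g = w * U = 0.5 * 3.894 = 1.947
AL = USL - g = 167.96 - 1.947
AL = 166.0130

166.0130


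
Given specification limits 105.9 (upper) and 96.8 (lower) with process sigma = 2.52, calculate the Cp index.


Cp = (USL - LSL) / (6 * sigma)
= (105.9 - 96.8) / (6 * 2.52)
= 9.1000 / 15.1200
= 0.6019

0.6019


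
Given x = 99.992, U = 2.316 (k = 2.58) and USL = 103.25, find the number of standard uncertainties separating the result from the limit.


u = U / k = 2.316 / 2.58 = 0.89767442
margin = |USL - x| = |103.25 - 99.992| = 3.258
z = margin / u = 3.258 / 0.89767442
z = 3.6294

3.6294


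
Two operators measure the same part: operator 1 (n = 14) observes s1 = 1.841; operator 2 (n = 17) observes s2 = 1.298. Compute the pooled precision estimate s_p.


s_p = sqrt(((n1-1)*s1^2 + (n2-1)*s2^2) / (n1+n2-2))
numerator = (14-1)*1.841^2 + (17-1)*1.298^2 = 44.060653 + 26.956864 = 71.017517
denominator = 14 + 17 - 2 = 29
s_p^2 = 71.017517 / 29 = 2.4488799
s_p = sqrt(2.4488799) = 1.5649

1.5649


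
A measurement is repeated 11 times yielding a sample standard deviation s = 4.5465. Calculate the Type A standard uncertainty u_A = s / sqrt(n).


u_A = s / sqrt(n)
u_A = 4.5465 / sqrt(11)
u_A = 4.5465 / 3.3166248
u_A = 1.3708

1.3708


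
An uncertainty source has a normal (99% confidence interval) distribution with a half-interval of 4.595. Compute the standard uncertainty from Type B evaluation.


u_B = half_width / 2.576
u_B = 4.595 / 2.576
u_B = 1.7838

1.7838


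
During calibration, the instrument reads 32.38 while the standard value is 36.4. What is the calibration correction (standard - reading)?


Correction = standard - reading
= 36.4 - 32.38
= 4.0200

4.0200


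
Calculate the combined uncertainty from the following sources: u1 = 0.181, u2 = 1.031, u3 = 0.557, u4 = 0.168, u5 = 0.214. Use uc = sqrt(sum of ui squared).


uc = sqrt(0.181^2 + 1.031^2 + 0.557^2 + 0.168^2 + 0.214^2)
uc = sqrt(1.479991)
uc = 1.2165

1.2165


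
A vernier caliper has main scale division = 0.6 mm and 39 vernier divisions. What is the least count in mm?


LC = MSD / n_div
= 0.6 / 39
= 0.0154

0.0154


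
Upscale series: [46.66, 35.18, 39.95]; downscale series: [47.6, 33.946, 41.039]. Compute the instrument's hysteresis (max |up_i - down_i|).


|46.66 - 47.6| = 0.9400
|35.18 - 33.946| = 1.2340
|39.95 - 41.039| = 1.0890
hysteresis = max(diffs) = 1.2340

1.2340


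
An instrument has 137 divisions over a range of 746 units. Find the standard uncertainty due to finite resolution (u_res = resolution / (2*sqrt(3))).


resolution = range / divisions
resolution = 746 / 137 = 5.4452555
u_res = resolution / (2*sqrt(3))
u_res = 5.4452555 / 3.4641016
u_res = 1.5719

1.5719


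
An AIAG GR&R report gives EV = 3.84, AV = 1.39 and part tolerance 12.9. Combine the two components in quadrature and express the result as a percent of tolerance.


GRR = sqrt(EV^2 + AV^2) = sqrt(3.84^2 + 1.39^2) = 4.083834
%GRR = GRR / tol * 100 = 4.083834 / 12.9 * 100
%GRR = 31.6576

31.6576


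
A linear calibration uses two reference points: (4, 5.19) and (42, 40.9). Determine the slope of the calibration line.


slope = (y2 - y1) / (x2 - x1)
= (40.9 - 5.19) / (42 - 4)
= 35.7100 / 38
= 0.9397

0.9397


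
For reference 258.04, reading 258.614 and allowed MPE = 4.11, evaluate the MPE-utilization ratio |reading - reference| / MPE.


e = indication - reference = 258.614 - 258.04 = 0.5740
|e| = 0.5740
ratio = |e| / MPE = 0.5740 / 4.11
ratio = 0.1397

0.1397


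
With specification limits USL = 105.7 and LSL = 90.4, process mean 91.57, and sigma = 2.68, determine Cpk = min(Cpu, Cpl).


Cpu = (USL - mean) / (3*sigma) = (105.7 - 91.57) / (3*2.68) = 1.7575
Cpl = (mean - LSL) / (3*sigma) = (91.57 - 90.4) / (3*2.68) = 0.1455
Cpk = min(Cpu, Cpl) = 0.1455

0.1455


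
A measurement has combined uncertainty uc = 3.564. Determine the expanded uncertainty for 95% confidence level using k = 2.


U = k * uc
U = 2 * 3.564
U = 7.1280

7.1280


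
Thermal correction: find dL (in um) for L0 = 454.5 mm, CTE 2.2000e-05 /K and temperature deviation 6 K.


dL = L * alpha * dT
= 454.5 * 2.2000e-05 * 6
= 0.0599940 mm
dL_um = 0.0599940 * 1000 = 59.9940 um

59.9940


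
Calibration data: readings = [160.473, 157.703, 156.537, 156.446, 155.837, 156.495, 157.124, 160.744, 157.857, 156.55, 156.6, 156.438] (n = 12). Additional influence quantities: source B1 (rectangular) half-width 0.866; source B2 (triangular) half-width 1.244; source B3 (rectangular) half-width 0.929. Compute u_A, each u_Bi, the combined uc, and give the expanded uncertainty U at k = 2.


mean = (160.473 + 157.703 + 156.537 + 156.446 + 155.837 + 156.495 + 157.124 + 160.744 + 157.857 + 156.55 + 156.6 + 156.438) / 12 = 157.4003333
s = sqrt(sum((x - mean)^2)/(n-1)) = 1.6013438
u_A = s / sqrt(n) = 1.6013438 / sqrt(12) = 0.46226814
u_B1 = 0.866 / sqrt(3) = 0.49998533
u_B2 = 1.244 / sqrt(6) = 0.50786087
u_B3 = 0.929 / sqrt(3) = 0.5363584
uc = sqrt(0.46226814^2 + 0.49998533^2 + 0.50786087^2 + 0.5363584^2) = 1.0046294
U = k * uc = 2 * 1.0046294
U = 2.0093

2.0093


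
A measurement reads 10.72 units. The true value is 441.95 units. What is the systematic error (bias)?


Systematic error = measured - true
= 10.72 - 441.95
= -431.2300

-431.2300


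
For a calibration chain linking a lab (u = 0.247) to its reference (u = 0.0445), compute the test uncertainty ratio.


TUR = u_lab / u_ref
= 0.247 / 0.0445
= 5.5506

5.5506


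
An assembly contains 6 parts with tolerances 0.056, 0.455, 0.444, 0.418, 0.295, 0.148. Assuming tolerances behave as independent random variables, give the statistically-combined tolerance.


RSS = sqrt(0.056^2 + 0.455^2 + 0.444^2 + 0.418^2 + 0.295^2 + 0.148^2)
= sqrt(0.69095)
= 0.8312

0.8312


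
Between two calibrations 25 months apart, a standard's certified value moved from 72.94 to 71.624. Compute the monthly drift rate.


rate = (v2 - v1) / months
= (71.624 - 72.94) / 25
= -1.3160 / 25
= -0.0526

-0.0526


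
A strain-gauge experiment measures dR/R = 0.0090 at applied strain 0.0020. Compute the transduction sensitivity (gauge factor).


GF = (dR/R) / epsilon
= 0.0090 / 0.0020
= 4.5000

4.5000


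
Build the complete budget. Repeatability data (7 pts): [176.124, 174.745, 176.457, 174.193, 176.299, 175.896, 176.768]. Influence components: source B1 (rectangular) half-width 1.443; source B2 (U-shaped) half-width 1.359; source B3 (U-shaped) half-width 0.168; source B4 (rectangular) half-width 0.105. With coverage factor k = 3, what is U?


mean = (176.124 + 174.745 + 176.457 + 174.193 + 176.299 + 175.896 + 176.768) / 7 = 175.7831429
s = sqrt(sum((x - mean)^2)/(n-1)) = 0.95090754
u_A = s / sqrt(n) = 0.95090754 / sqrt(7) = 0.35940927
u_B1 = 1.443 / sqrt(3) = 0.83311644
u_B2 = 1.359 / sqrt(2) = 0.96095812
u_B3 = 0.168 / sqrt(2) = 0.11879394
u_B4 = 0.105 / sqrt(3) = 0.060621778
uc = sqrt(0.35940927^2 + 0.83311644^2 + 0.96095812^2 + 0.11879394^2 + 0.060621778^2) = 1.3283394
U = k * uc = 3 * 1.3283394
U = 3.9850

3.9850
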